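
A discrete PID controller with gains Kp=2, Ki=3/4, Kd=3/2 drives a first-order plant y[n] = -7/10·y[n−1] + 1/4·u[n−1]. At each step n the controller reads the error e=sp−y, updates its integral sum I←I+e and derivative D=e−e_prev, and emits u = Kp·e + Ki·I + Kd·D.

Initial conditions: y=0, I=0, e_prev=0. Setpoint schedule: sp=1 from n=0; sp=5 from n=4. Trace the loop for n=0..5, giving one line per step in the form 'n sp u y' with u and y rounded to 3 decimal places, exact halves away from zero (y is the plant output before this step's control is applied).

(exact arithmetic carried between steps; '≈' marks a value shown rounded to 6 d.p. or computed from one; I and e_prev carry over from the previous line; the table rounds u and y to 3 d.p., halves away from zero)
n=0: y=0, sp=1, e=sp−y=1; I=1, D=e−e_prev=1; u=2·1+3/4·1+3/2·1=4.25; next y=-7/10·0+1/4·4.25=1.0625
n=1: y=1.0625, sp=1, e=sp−y=-0.0625; I=0.9375, D=e−e_prev=-1.0625; u=2·(-0.0625)+3/4·0.9375+3/2·(-1.0625)=-1.015625; next y=-7/10·1.0625+1/4·(-1.015625)≈-0.997656
n=2: y≈-0.997656, sp=1, e=sp−y≈1.997656; I≈2.935156, D=e−e_prev≈2.060156; u=2·1.997656+3/4·2.935156+3/2·2.060156≈9.286914; next y=-7/10·(-0.997656)+1/4·9.286914≈3.020088
n=3: y≈3.020088, sp=1, e=sp−y≈-2.020088; I≈0.915068, D=e−e_prev≈-4.017744; u=2·(-2.020088)+3/4·0.915068+3/2·(-4.017744)≈-9.380491; next y=-7/10·3.020088+1/4·(-9.380491)≈-4.459184
n=4: y≈-4.459184, sp=5, e=sp−y≈9.459184; I≈10.374253, D=e−e_prev≈11.479272; u=2·9.459184+3/4·10.374253+3/2·11.479272≈43.917966; next y=-7/10·(-4.459184)+1/4·43.917966≈14.100920
n=5: y≈14.100920, sp=5, e=sp−y≈-9.100920; I≈1.273332, D=e−e_prev≈-18.560105; u=2·(-9.100920)+3/4·1.273332+3/2·(-18.560105)≈-45.086999; next y=-7/10·14.100920+1/4·(-45.086999)≈-21.142394

0 1 4.250 0.000
1 1 -1.016 1.063
2 1 9.287 -0.998
3 1 -9.380 3.020
4 5 43.918 -4.459
5 5 -45.087 14.101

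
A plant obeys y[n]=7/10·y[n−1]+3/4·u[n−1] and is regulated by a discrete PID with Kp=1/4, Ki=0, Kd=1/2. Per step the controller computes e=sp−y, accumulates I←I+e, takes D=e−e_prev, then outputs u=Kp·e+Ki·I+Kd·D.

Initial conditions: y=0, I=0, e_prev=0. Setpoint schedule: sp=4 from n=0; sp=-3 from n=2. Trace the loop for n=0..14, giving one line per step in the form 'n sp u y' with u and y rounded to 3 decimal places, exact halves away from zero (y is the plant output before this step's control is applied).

0 4 3.000 0.000
1 4 -0.688 2.250
2 -3 -3.920 1.059
3 -3 1.428 -2.198
4 -3 -1.498 -0.467
5 -3 0.105 -1.451
6 -3 -0.773 -0.937
7 -3 -0.292 -1.236
8 -3 -0.555 -1.084
9 -3 -0.411 -1.175
10 -3 -0.490 -1.130
11 -3 -0.446 -1.159
12 -3 -0.470 -1.146
13 -3 -0.457 -1.154
14 -3 -0.464 -1.151

(exact arithmetic carried between steps; '≈' marks a value shown rounded to 6 d.p. or computed from one; I and e_prev carry over from the previous line; the table rounds u and y to 3 d.p., halves away from zero)
n=0: y=0, sp=4, e=sp−y=4; I=4, D=e−e_prev=4; u=1/4·4+0·4+1/2·4=3; next y=7/10·0+3/4·3=2.25
n=1: y=2.25, sp=4, e=sp−y=1.75; I=5.75, D=e−e_prev=-2.25; u=1/4·1.75+0·5.75+1/2·(-2.25)=-0.6875; next y=7/10·2.25+3/4·(-0.6875)=1.059375
n=2: y=1.059375, sp=-3, e=sp−y=-4.059375; I=1.690625, D=e−e_prev=-5.809375; u=1/4·(-4.059375)+0·1.690625+1/2·(-5.809375)≈-3.919531; next y=7/10·1.059375+3/4·(-3.919531)≈-2.198086
n=3: y≈-2.198086, sp=-3, e=sp−y≈-0.801914; I≈0.888711, D=e−e_prev≈3.257461; u=1/4·(-0.801914)+0·0.888711+1/2·3.257461≈1.428252; next y=7/10·(-2.198086)+3/4·1.428252≈-0.467471
n=4: y≈-0.467471, sp=-3, e=sp−y≈-2.532529; I≈-1.643818, D=e−e_prev≈-1.730615; u=1/4·(-2.532529)+0·(-1.643818)+1/2·(-1.730615)≈-1.498440; next y=7/10·(-0.467471)+3/4·(-1.498440)≈-1.451060
n=5: y≈-1.451060, sp=-3, e=sp−y≈-1.548940; I≈-3.192758, D=e−e_prev≈0.983588; u=1/4·(-1.548940)+0·(-3.192758)+1/2·0.983588≈0.104559; next y=7/10·(-1.451060)+3/4·0.104559≈-0.937322
n=6: y≈-0.937322, sp=-3, e=sp−y≈-2.062678; I≈-5.255436, D=e−e_prev≈-0.513737; u=1/4·(-2.062678)+0·(-5.255436)+1/2·(-0.513737)≈-0.772538; next y=7/10·(-0.937322)+3/4·(-0.772538)≈-1.235529
n=7: y≈-1.235529, sp=-3, e=sp−y≈-1.764471; I≈-7.019907, D=e−e_prev≈0.298207; u=1/4·(-1.764471)+0·(-7.019907)+1/2·0.298207≈-0.292014; next y=7/10·(-1.235529)+3/4·(-0.292014)≈-1.083881
n=8: y≈-1.083881, sp=-3, e=sp−y≈-1.916119; I≈-8.936026, D=e−e_prev≈-0.151648; u=1/4·(-1.916119)+0·(-8.936026)+1/2·(-0.151648)≈-0.554854; next y=7/10·(-1.083881)+3/4·(-0.554854)≈-1.174857
n=9: y≈-1.174857, sp=-3, e=sp−y≈-1.825143; I≈-10.761169, D=e−e_prev≈0.090976; u=1/4·(-1.825143)+0·(-10.761169)+1/2·0.090976≈-0.410798; next y=7/10·(-1.174857)+3/4·(-0.410798)≈-1.130498
n=10: y≈-1.130498, sp=-3, e=sp−y≈-1.869502; I≈-12.630670, D=e−e_prev≈-0.044359; u=1/4·(-1.869502)+0·(-12.630670)+1/2·(-0.044359)≈-0.489555; next y=7/10·(-1.130498)+3/4·(-0.489555)≈-1.158515
n=11: y≈-1.158515, sp=-3, e=sp−y≈-1.841485; I≈-14.472155, D=e−e_prev≈0.028017; u=1/4·(-1.841485)+0·(-14.472155)+1/2·0.028017≈-0.446363; next y=7/10·(-1.158515)+3/4·(-0.446363)≈-1.145733
n=12: y≈-1.145733, sp=-3, e=sp−y≈-1.854267; I≈-16.326423, D=e−e_prev≈-0.012782; u=1/4·(-1.854267)+0·(-16.326423)+1/2·(-0.012782)≈-0.469958; next y=7/10·(-1.145733)+3/4·(-0.469958)≈-1.154481
n=13: y≈-1.154481, sp=-3, e=sp−y≈-1.845519; I≈-18.171941, D=e−e_prev≈0.008749; u=1/4·(-1.845519)+0·(-18.171941)+1/2·0.008749≈-0.457005; next y=7/10·(-1.154481)+3/4·(-0.457005)≈-1.150891
n=14: y≈-1.150891, sp=-3, e=sp−y≈-1.849109; I≈-20.021050, D=e−e_prev≈-0.003590; u=1/4·(-1.849109)+0·(-20.021050)+1/2·(-0.003590)≈-0.464072; next y=7/10·(-1.150891)+3/4·(-0.464072)≈-1.153678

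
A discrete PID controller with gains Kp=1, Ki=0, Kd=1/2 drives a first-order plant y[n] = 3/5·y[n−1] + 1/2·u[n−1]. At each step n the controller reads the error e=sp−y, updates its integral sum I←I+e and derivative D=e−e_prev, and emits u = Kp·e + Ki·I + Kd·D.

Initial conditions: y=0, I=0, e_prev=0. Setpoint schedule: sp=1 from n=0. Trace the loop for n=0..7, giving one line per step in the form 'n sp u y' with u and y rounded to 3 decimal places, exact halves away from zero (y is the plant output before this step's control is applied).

0 1 1.500 0.000
1 1 -0.125 0.750
2 1 0.794 0.388
3 1 0.250 0.629
4 1 0.561 0.502
5 1 0.378 0.582
6 1 0.484 0.538
7 1 0.422 0.565

(exact arithmetic carried between steps; '≈' marks a value shown rounded to 6 d.p. or computed from one; I and e_prev carry over from the previous line; the table rounds u and y to 3 d.p., halves away from zero)
n=0: y=0, sp=1, e=sp−y=1; I=1, D=e−e_prev=1; u=1·1+0·1+1/2·1=1.5; next y=3/5·0+1/2·1.5=0.75
n=1: y=0.75, sp=1, e=sp−y=0.25; I=1.25, D=e−e_prev=-0.75; u=1·0.25+0·1.25+1/2·(-0.75)=-0.125; next y=3/5·0.75+1/2·(-0.125)=0.3875
n=2: y=0.3875, sp=1, e=sp−y=0.6125; I=1.8625, D=e−e_prev=0.3625; u=1·0.6125+0·1.8625+1/2·0.3625=0.79375; next y=3/5·0.3875+1/2·0.79375=0.629375
n=3: y=0.629375, sp=1, e=sp−y=0.370625; I=2.233125, D=e−e_prev=-0.241875; u=1·0.370625+0·2.233125+1/2·(-0.241875)≈0.249688; next y=3/5·0.629375+1/2·0.249688≈0.502469
n=4: y≈0.502469, sp=1, e=sp−y≈0.497531; I≈2.730656, D=e−e_prev≈0.126906; u=1·0.497531+0·2.730656+1/2·0.126906≈0.560984; next y=3/5·0.502469+1/2·0.560984≈0.581973
n=5: y≈0.581973, sp=1, e=sp−y≈0.418027; I≈3.148683, D=e−e_prev≈-0.079505; u=1·0.418027+0·3.148683+1/2·(-0.079505)≈0.378274; next y=3/5·0.581973+1/2·0.378274≈0.538321
n=6: y≈0.538321, sp=1, e=sp−y≈0.461679; I≈3.610362, D=e−e_prev≈0.043652; u=1·0.461679+0·3.610362+1/2·0.043652≈0.483505; next y=3/5·0.538321+1/2·0.483505≈0.564745
n=7: y≈0.564745, sp=1, e=sp−y≈0.435255; I≈4.045616, D=e−e_prev≈-0.026424; u=1·0.435255+0·4.045616+1/2·(-0.026424)≈0.422043; next y=3/5·0.564745+1/2·0.422043≈0.549869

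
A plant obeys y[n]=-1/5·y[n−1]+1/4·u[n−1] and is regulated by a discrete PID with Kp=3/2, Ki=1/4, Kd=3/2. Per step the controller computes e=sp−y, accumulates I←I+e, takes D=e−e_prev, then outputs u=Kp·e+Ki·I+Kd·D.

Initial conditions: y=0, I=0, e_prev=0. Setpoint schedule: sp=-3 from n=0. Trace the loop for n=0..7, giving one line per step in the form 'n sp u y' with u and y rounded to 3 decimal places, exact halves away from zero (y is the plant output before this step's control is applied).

0 -3 -9.750 0.000
1 -3 1.922 -2.438
2 -3 -12.943 0.968
3 -3 5.465 -3.429
4 -3 -18.838 2.052
5 -3 11.430 -5.120
6 -3 -28.053 3.881
7 -3 21.659 -7.789

(exact arithmetic carried between steps; '≈' marks a value shown rounded to 6 d.p. or computed from one; I and e_prev carry over from the previous line; the table rounds u and y to 3 d.p., halves away from zero)
n=0: y=0, sp=-3, e=sp−y=-3; I=-3, D=e−e_prev=-3; u=3/2·(-3)+1/4·(-3)+3/2·(-3)=-9.75; next y=-1/5·0+1/4·(-9.75)=-2.4375
n=1: y=-2.4375, sp=-3, e=sp−y=-0.5625; I=-3.5625, D=e−e_prev=2.4375; u=3/2·(-0.5625)+1/4·(-3.5625)+3/2·2.4375=1.921875; next y=-1/5·(-2.4375)+1/4·1.921875≈0.967969
n=2: y≈0.967969, sp=-3, e=sp−y≈-3.967969; I≈-7.530469, D=e−e_prev≈-3.405469; u=3/2·(-3.967969)+1/4·(-7.530469)+3/2·(-3.405469)≈-12.942773; next y=-1/5·0.967969+1/4·(-12.942773)≈-3.429287
n=3: y≈-3.429287, sp=-3, e=sp−y≈0.429287; I≈-7.101182, D=e−e_prev≈4.397256; u=3/2·0.429287+1/4·(-7.101182)+3/2·4.397256≈5.464519; next y=-1/5·(-3.429287)+1/4·5.464519≈2.051987
n=4: y≈2.051987, sp=-3, e=sp−y≈-5.051987; I≈-12.153169, D=e−e_prev≈-5.481274; u=3/2·(-5.051987)+1/4·(-12.153169)+3/2·(-5.481274)≈-18.838184; next y=-1/5·2.051987+1/4·(-18.838184)≈-5.119944
n=5: y≈-5.119944, sp=-3, e=sp−y≈2.119944; I≈-10.033225, D=e−e_prev≈7.171931; u=3/2·2.119944+1/4·(-10.033225)+3/2·7.171931≈11.429505; next y=-1/5·(-5.119944)+1/4·11.429505≈3.881365
n=6: y≈3.881365, sp=-3, e=sp−y≈-6.881365; I≈-16.914590, D=e−e_prev≈-9.001309; u=3/2·(-6.881365)+1/4·(-16.914590)+3/2·(-9.001309)≈-28.052658; next y=-1/5·3.881365+1/4·(-28.052658)≈-7.789437
n=7: y≈-7.789437, sp=-3, e=sp−y≈4.789437; I≈-12.125153, D=e−e_prev≈11.670802; u=3/2·4.789437+1/4·(-12.125153)+3/2·11.670802≈21.659072; next y=-1/5·(-7.789437)+1/4·21.659072≈6.972655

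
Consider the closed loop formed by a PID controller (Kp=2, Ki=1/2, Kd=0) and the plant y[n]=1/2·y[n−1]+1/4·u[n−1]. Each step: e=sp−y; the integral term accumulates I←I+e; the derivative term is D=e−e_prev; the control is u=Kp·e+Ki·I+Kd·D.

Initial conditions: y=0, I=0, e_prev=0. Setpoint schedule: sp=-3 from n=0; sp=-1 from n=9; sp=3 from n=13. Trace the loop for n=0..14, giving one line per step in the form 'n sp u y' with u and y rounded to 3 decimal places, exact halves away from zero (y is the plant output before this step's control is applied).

(exact arithmetic carried between steps; '≈' marks a value shown rounded to 6 d.p. or computed from one; I and e_prev carry over from the previous line; the table rounds u and y to 3 d.p., halves away from zero)
n=0: y=0, sp=-3, e=sp−y=-3; I=-3, D=e−e_prev=-3; u=2·(-3)+1/2·(-3)+0·(-3)=-7.5; next y=1/2·0+1/4·(-7.5)=-1.875
n=1: y=-1.875, sp=-3, e=sp−y=-1.125; I=-4.125, D=e−e_prev=1.875; u=2·(-1.125)+1/2·(-4.125)+0·1.875=-4.3125; next y=1/2·(-1.875)+1/4·(-4.3125)=-2.015625
n=2: y=-2.015625, sp=-3, e=sp−y=-0.984375; I=-5.109375, D=e−e_prev=0.140625; u=2·(-0.984375)+1/2·(-5.109375)+0·0.140625≈-4.523438; next y=1/2·(-2.015625)+1/4·(-4.523438)≈-2.138672
n=3: y≈-2.138672, sp=-3, e=sp−y≈-0.861328; I≈-5.970703, D=e−e_prev≈0.123047; u=2·(-0.861328)+1/2·(-5.970703)+0·0.123047≈-4.708008; next y=1/2·(-2.138672)+1/4·(-4.708008)≈-2.246338
n=4: y≈-2.246338, sp=-3, e=sp−y≈-0.753662; I≈-6.724365, D=e−e_prev≈0.107666; u=2·(-0.753662)+1/2·(-6.724365)+0·0.107666≈-4.869507; next y=1/2·(-2.246338)+1/4·(-4.869507)≈-2.340546
n=5: y≈-2.340546, sp=-3, e=sp−y≈-0.659454; I≈-7.383820, D=e−e_prev≈0.094208; u=2·(-0.659454)+1/2·(-7.383820)+0·0.094208≈-5.010818; next y=1/2·(-2.340546)+1/4·(-5.010818)≈-2.422977
n=6: y≈-2.422977, sp=-3, e=sp−y≈-0.577023; I≈-7.960842, D=e−e_prev≈0.082432; u=2·(-0.577023)+1/2·(-7.960842)+0·0.082432≈-5.134466; next y=1/2·(-2.422977)+1/4·(-5.134466)≈-2.495105
n=7: y≈-2.495105, sp=-3, e=sp−y≈-0.504895; I≈-8.465737, D=e−e_prev≈0.072128; u=2·(-0.504895)+1/2·(-8.465737)+0·0.072128≈-5.242658; next y=1/2·(-2.495105)+1/4·(-5.242658)≈-2.558217
n=8: y≈-2.558217, sp=-3, e=sp−y≈-0.441783; I≈-8.907520, D=e−e_prev≈0.063112; u=2·(-0.441783)+1/2·(-8.907520)+0·0.063112≈-5.337326; next y=1/2·(-2.558217)+1/4·(-5.337326)≈-2.613440
n=9: y≈-2.613440, sp=-1, e=sp−y≈1.613440; I≈-7.294080, D=e−e_prev≈2.055223; u=2·1.613440+1/2·(-7.294080)+0·2.055223≈-0.420160; next y=1/2·(-2.613440)+1/4·(-0.420160)≈-1.411760
n=10: y≈-1.411760, sp=-1, e=sp−y≈0.411760; I≈-6.882320, D=e−e_prev≈-1.201680; u=2·0.411760+1/2·(-6.882320)+0·(-1.201680)≈-2.617640; next y=1/2·(-1.411760)+1/4·(-2.617640)≈-1.360290
n=11: y≈-1.360290, sp=-1, e=sp−y≈0.360290; I≈-6.522030, D=e−e_prev≈-0.051470; u=2·0.360290+1/2·(-6.522030)+0·(-0.051470)≈-2.540435; next y=1/2·(-1.360290)+1/4·(-2.540435)≈-1.315254
n=12: y≈-1.315254, sp=-1, e=sp−y≈0.315254; I≈-6.206776, D=e−e_prev≈-0.045036; u=2·0.315254+1/2·(-6.206776)+0·(-0.045036)≈-2.472881; next y=1/2·(-1.315254)+1/4·(-2.472881)≈-1.275847
n=13: y≈-1.275847, sp=3, e=sp−y≈4.275847; I≈-1.930929, D=e−e_prev≈3.960593; u=2·4.275847+1/2·(-1.930929)+0·3.960593≈7.586229; next y=1/2·(-1.275847)+1/4·7.586229≈1.258634
n=14: y≈1.258634, sp=3, e=sp−y≈1.741366; I≈-0.189563, D=e−e_prev≈-2.534481; u=2·1.741366+1/2·(-0.189563)+0·(-2.534481)≈3.387951; next y=1/2·1.258634+1/4·3.387951≈1.476305

0 -3 -7.500 0.000
1 -3 -4.313 -1.875
2 -3 -4.523 -2.016
3 -3 -4.708 -2.139
4 -3 -4.870 -2.246
5 -3 -5.011 -2.341
6 -3 -5.134 -2.423
7 -3 -5.243 -2.495
8 -3 -5.337 -2.558
9 -1 -0.420 -2.613
10 -1 -2.618 -1.412
11 -1 -2.540 -1.360
12 -1 -2.473 -1.315
13 3 7.586 -1.276
14 3 3.388 1.259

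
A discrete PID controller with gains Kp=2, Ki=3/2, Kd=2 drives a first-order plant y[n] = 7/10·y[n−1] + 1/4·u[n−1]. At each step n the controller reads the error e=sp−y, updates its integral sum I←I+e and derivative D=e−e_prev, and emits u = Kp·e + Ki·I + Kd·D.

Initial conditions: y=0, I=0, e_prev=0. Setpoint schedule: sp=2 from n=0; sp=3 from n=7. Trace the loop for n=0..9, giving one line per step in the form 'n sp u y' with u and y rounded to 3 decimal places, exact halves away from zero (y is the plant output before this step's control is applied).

(exact arithmetic carried between steps; '≈' marks a value shown rounded to 6 d.p. or computed from one; I and e_prev carry over from the previous line; the table rounds u and y to 3 d.p., halves away from zero)
n=0: y=0, sp=2, e=sp−y=2; I=2, D=e−e_prev=2; u=2·2+3/2·2+2·2=11; next y=7/10·0+1/4·11=2.75
n=1: y=2.75, sp=2, e=sp−y=-0.75; I=1.25, D=e−e_prev=-2.75; u=2·(-0.75)+3/2·1.25+2·(-2.75)=-5.125; next y=7/10·2.75+1/4·(-5.125)=0.64375
n=2: y=0.64375, sp=2, e=sp−y=1.35625; I=2.60625, D=e−e_prev=2.10625; u=2·1.35625+3/2·2.60625+2·2.10625=10.834375; next y=7/10·0.64375+1/4·10.834375≈3.159219
n=3: y≈3.159219, sp=2, e=sp−y≈-1.159219; I≈1.447031, D=e−e_prev≈-2.515469; u=2·(-1.159219)+3/2·1.447031+2·(-2.515469)≈-5.178828; next y=7/10·3.159219+1/4·(-5.178828)≈0.916746
n=4: y≈0.916746, sp=2, e=sp−y≈1.083254; I≈2.530285, D=e−e_prev≈2.242473; u=2·1.083254+3/2·2.530285+2·2.242473≈10.446881; next y=7/10·0.916746+1/4·10.446881≈3.253442
n=5: y≈3.253442, sp=2, e=sp−y≈-1.253442; I≈1.276843, D=e−e_prev≈-2.336696; u=2·(-1.253442)+3/2·1.276843+2·(-2.336696)≈-5.265014; next y=7/10·3.253442+1/4·(-5.265014)≈0.961156
n=6: y≈0.961156, sp=2, e=sp−y≈1.038844; I≈2.315686, D=e−e_prev≈2.292286; u=2·1.038844+3/2·2.315686+2·2.292286≈10.135789; next y=7/10·0.961156+1/4·10.135789≈3.206757
n=7: y≈3.206757, sp=3, e=sp−y≈-0.206757; I≈2.108930, D=e−e_prev≈-1.245600; u=2·(-0.206757)+3/2·2.108930+2·(-1.245600)≈0.258680; next y=7/10·3.206757+1/4·0.258680≈2.309400
n=8: y≈2.309400, sp=3, e=sp−y≈0.690600; I≈2.799530, D=e−e_prev≈0.897357; u=2·0.690600+3/2·2.799530+2·0.897357≈7.375209; next y=7/10·2.309400+1/4·7.375209≈3.460382
n=9: y≈3.460382, sp=3, e=sp−y≈-0.460382; I≈2.339148, D=e−e_prev≈-1.150982; u=2·(-0.460382)+3/2·2.339148+2·(-1.150982)≈0.285992; next y=7/10·3.460382+1/4·0.285992≈2.493766

0 2 11.000 0.000
1 2 -5.125 2.750
2 2 10.834 0.644
3 2 -5.179 3.159
4 2 10.447 0.917
5 2 -5.265 3.253
6 2 10.136 0.961
7 3 0.259 3.207
8 3 7.375 2.309
9 3 0.286 3.460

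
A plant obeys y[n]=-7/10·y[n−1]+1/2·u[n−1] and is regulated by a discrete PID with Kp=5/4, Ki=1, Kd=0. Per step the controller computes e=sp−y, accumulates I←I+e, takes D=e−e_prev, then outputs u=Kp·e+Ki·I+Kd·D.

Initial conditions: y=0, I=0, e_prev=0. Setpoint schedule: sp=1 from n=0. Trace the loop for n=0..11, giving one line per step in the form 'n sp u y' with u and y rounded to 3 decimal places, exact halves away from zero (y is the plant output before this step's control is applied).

(exact arithmetic carried between steps; '≈' marks a value shown rounded to 6 d.p. or computed from one; I and e_prev carry over from the previous line; the table rounds u and y to 3 d.p., halves away from zero)
n=0: y=0, sp=1, e=sp−y=1; I=1, D=e−e_prev=1; u=5/4·1+1·1+0·1=2.25; next y=-7/10·0+1/2·2.25=1.125
n=1: y=1.125, sp=1, e=sp−y=-0.125; I=0.875, D=e−e_prev=-1.125; u=5/4·(-0.125)+1·0.875+0·(-1.125)=0.71875; next y=-7/10·1.125+1/2·0.71875=-0.428125
n=2: y=-0.428125, sp=1, e=sp−y=1.428125; I=2.303125, D=e−e_prev=1.553125; u=5/4·1.428125+1·2.303125+0·1.553125≈4.088281; next y=-7/10·(-0.428125)+1/2·4.088281≈2.343828
n=3: y≈2.343828, sp=1, e=sp−y≈-1.343828; I≈0.959297, D=e−e_prev≈-2.771953; u=5/4·(-1.343828)+1·0.959297+0·(-2.771953)≈-0.720488; next y=-7/10·2.343828+1/2·(-0.720488)≈-2.000924
n=4: y≈-2.000924, sp=1, e=sp−y≈3.000924; I≈3.960221, D=e−e_prev≈4.344752; u=5/4·3.000924+1·3.960221+0·4.344752≈7.711375; next y=-7/10·(-2.000924)+1/2·7.711375≈5.256334
n=5: y≈5.256334, sp=1, e=sp−y≈-4.256334; I≈-0.296114, D=e−e_prev≈-7.257258; u=5/4·(-4.256334)+1·(-0.296114)+0·(-7.257258)≈-5.616532; next y=-7/10·5.256334+1/2·(-5.616532)≈-6.487700
n=6: y≈-6.487700, sp=1, e=sp−y≈7.487700; I≈7.191586, D=e−e_prev≈11.744034; u=5/4·7.487700+1·7.191586+0·11.744034≈16.551211; next y=-7/10·(-6.487700)+1/2·16.551211≈12.816996
n=7: y≈12.816996, sp=1, e=sp−y≈-11.816996; I≈-4.625409, D=e−e_prev≈-19.304696; u=5/4·(-11.816996)+1·(-4.625409)+0·(-19.304696)≈-19.396654; next y=-7/10·12.816996+1/2·(-19.396654)≈-18.670224
n=8: y≈-18.670224, sp=1, e=sp−y≈19.670224; I≈15.044814, D=e−e_prev≈31.487219; u=5/4·19.670224+1·15.044814+0·31.487219≈39.632594; next y=-7/10·(-18.670224)+1/2·39.632594≈32.885454
n=9: y≈32.885454, sp=1, e=sp−y≈-31.885454; I≈-16.840639, D=e−e_prev≈-51.555678; u=5/4·(-31.885454)+1·(-16.840639)+0·(-51.555678)≈-56.697457; next y=-7/10·32.885454+1/2·(-56.697457)≈-51.368546
n=10: y≈-51.368546, sp=1, e=sp−y≈52.368546; I≈35.527907, D=e−e_prev≈84.254000; u=5/4·52.368546+1·35.527907+0·84.254000≈100.988589; next y=-7/10·(-51.368546)+1/2·100.988589≈86.452277
n=11: y≈86.452277, sp=1, e=sp−y≈-85.452277; I≈-49.924370, D=e−e_prev≈-137.820823; u=5/4·(-85.452277)+1·(-49.924370)+0·(-137.820823)≈-156.739716; next y=-7/10·86.452277+1/2·(-156.739716)≈-138.886452

0 1 2.250 0.000
1 1 0.719 1.125
2 1 4.088 -0.428
3 1 -0.720 2.344
4 1 7.711 -2.001
5 1 -5.617 5.256
6 1 16.551 -6.488
7 1 -19.397 12.817
8 1 39.633 -18.670
9 1 -56.697 32.885
10 1 100.989 -51.369
11 1 -156.740 86.452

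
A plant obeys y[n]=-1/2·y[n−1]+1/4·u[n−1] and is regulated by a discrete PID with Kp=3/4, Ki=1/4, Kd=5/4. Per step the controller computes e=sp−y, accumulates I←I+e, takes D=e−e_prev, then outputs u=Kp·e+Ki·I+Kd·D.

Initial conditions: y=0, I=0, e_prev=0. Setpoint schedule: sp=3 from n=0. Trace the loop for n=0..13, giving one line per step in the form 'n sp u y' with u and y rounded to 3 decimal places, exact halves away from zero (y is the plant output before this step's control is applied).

0 3 6.750 0.000
1 3 -0.047 1.688
2 3 8.112 -0.855
3 3 -1.553 2.456
4 3 11.884 -1.616
5 3 -4.191 3.779
6 3 17.470 -2.937
7 3 -9.181 5.836
8 3 25.938 -5.213
9 3 -18.006 9.091
10 3 39.163 -9.047
11 3 -33.061 14.314
12 3 60.220 -15.423
13 3 -58.270 22.766

(exact arithmetic carried between steps; '≈' marks a value shown rounded to 6 d.p. or computed from one; I and e_prev carry over from the previous line; the table rounds u and y to 3 d.p., halves away from zero)
n=0: y=0, sp=3, e=sp−y=3; I=3, D=e−e_prev=3; u=3/4·3+1/4·3+5/4·3=6.75; next y=-1/2·0+1/4·6.75=1.6875
n=1: y=1.6875, sp=3, e=sp−y=1.3125; I=4.3125, D=e−e_prev=-1.6875; u=3/4·1.3125+1/4·4.3125+5/4·(-1.6875)=-0.046875; next y=-1/2·1.6875+1/4·(-0.046875)≈-0.855469
n=2: y≈-0.855469, sp=3, e=sp−y≈3.855469; I≈8.167969, D=e−e_prev≈2.542969; u=3/4·3.855469+1/4·8.167969+5/4·2.542969≈8.112305; next y=-1/2·(-0.855469)+1/4·8.112305≈2.455811
n=3: y≈2.455811, sp=3, e=sp−y≈0.544189; I≈8.712158, D=e−e_prev≈-3.311279; u=3/4·0.544189+1/4·8.712158+5/4·(-3.311279)≈-1.552917; next y=-1/2·2.455811+1/4·(-1.552917)≈-1.616135
n=4: y≈-1.616135, sp=3, e=sp−y≈4.616135; I≈13.328293, D=e−e_prev≈4.071945; u=3/4·4.616135+1/4·13.328293+5/4·4.071945≈11.884106; next y=-1/2·(-1.616135)+1/4·11.884106≈3.779094
n=5: y≈3.779094, sp=3, e=sp−y≈-0.779094; I≈12.549199, D=e−e_prev≈-5.395228; u=3/4·(-0.779094)+1/4·12.549199+5/4·(-5.395228)≈-4.191056; next y=-1/2·3.779094+1/4·(-4.191056)≈-2.937311
n=6: y≈-2.937311, sp=3, e=sp−y≈5.937311; I≈18.486510, D=e−e_prev≈6.716405; u=3/4·5.937311+1/4·18.486510+5/4·6.716405≈17.470116; next y=-1/2·(-2.937311)+1/4·17.470116≈5.836185
n=7: y≈5.836185, sp=3, e=sp−y≈-2.836185; I≈15.650325, D=e−e_prev≈-8.773495; u=3/4·(-2.836185)+1/4·15.650325+5/4·(-8.773495)≈-9.181426; next y=-1/2·5.836185+1/4·(-9.181426)≈-5.213449
n=8: y≈-5.213449, sp=3, e=sp−y≈8.213449; I≈23.863774, D=e−e_prev≈11.049633; u=3/4·8.213449+1/4·23.863774+5/4·11.049633≈25.938072; next y=-1/2·(-5.213449)+1/4·25.938072≈9.091242
n=9: y≈9.091242, sp=3, e=sp−y≈-6.091242; I≈17.772532, D=e−e_prev≈-14.304691; u=3/4·(-6.091242)+1/4·17.772532+5/4·(-14.304691)≈-18.006163; next y=-1/2·9.091242+1/4·(-18.006163)≈-9.047162
n=10: y≈-9.047162, sp=3, e=sp−y≈12.047162; I≈29.819694, D=e−e_prev≈18.138404; u=3/4·12.047162+1/4·29.819694+5/4·18.138404≈39.163300; next y=-1/2·(-9.047162)+1/4·39.163300≈14.314406
n=11: y≈14.314406, sp=3, e=sp−y≈-11.314406; I≈18.505288, D=e−e_prev≈-23.361568; u=3/4·(-11.314406)+1/4·18.505288+5/4·(-23.361568)≈-33.061443; next y=-1/2·14.314406+1/4·(-33.061443)≈-15.422564
n=12: y≈-15.422564, sp=3, e=sp−y≈18.422564; I≈36.927851, D=e−e_prev≈29.736970; u=3/4·18.422564+1/4·36.927851+5/4·29.736970≈60.220098; next y=-1/2·(-15.422564)+1/4·60.220098≈22.766306
n=13: y≈22.766306, sp=3, e=sp−y≈-19.766306; I≈17.161545, D=e−e_prev≈-38.188870; u=3/4·(-19.766306)+1/4·17.161545+5/4·(-38.188870)≈-58.270431; next y=-1/2·22.766306+1/4·(-58.270431)≈-25.950761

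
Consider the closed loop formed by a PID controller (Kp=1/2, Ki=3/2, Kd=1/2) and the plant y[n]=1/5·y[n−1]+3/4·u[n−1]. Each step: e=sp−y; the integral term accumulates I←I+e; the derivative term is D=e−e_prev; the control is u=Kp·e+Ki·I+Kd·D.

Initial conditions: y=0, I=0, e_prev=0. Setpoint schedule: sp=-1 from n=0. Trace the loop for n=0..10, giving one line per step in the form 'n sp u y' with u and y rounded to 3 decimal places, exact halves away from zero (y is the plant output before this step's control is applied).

0 -1 -2.500 0.000
1 -1 1.188 -1.875
2 -1 -4.414 0.516
3 -1 3.815 -3.207
4 -1 -8.304 2.220
5 -1 9.590 -5.784
6 -1 -16.785 6.035
7 -1 22.114 -11.381
8 -1 -35.249 14.309
9 -1 49.343 -23.575
10 -1 -75.404 32.292

(exact arithmetic carried between steps; '≈' marks a value shown rounded to 6 d.p. or computed from one; I and e_prev carry over from the previous line; the table rounds u and y to 3 d.p., halves away from zero)
n=0: y=0, sp=-1, e=sp−y=-1; I=-1, D=e−e_prev=-1; u=1/2·(-1)+3/2·(-1)+1/2·(-1)=-2.5; next y=1/5·0+3/4·(-2.5)=-1.875
n=1: y=-1.875, sp=-1, e=sp−y=0.875; I=-0.125, D=e−e_prev=1.875; u=1/2·0.875+3/2·(-0.125)+1/2·1.875=1.1875; next y=1/5·(-1.875)+3/4·1.1875=0.515625
n=2: y=0.515625, sp=-1, e=sp−y=-1.515625; I=-1.640625, D=e−e_prev=-2.390625; u=1/2·(-1.515625)+3/2·(-1.640625)+1/2·(-2.390625)≈-4.414063; next y=1/5·0.515625+3/4·(-4.414063)≈-3.207422
n=3: y≈-3.207422, sp=-1, e=sp−y≈2.207422; I≈0.566797, D=e−e_prev≈3.723047; u=1/2·2.207422+3/2·0.566797+1/2·3.723047≈3.815430; next y=1/5·(-3.207422)+3/4·3.815430≈2.220088
n=4: y≈2.220088, sp=-1, e=sp−y≈-3.220088; I≈-2.653291, D=e−e_prev≈-5.427510; u=1/2·(-3.220088)+3/2·(-2.653291)+1/2·(-5.427510)≈-8.303735; next y=1/5·2.220088+3/4·(-8.303735)≈-5.783784
n=5: y≈-5.783784, sp=-1, e=sp−y≈4.783784; I≈2.130493, D=e−e_prev≈8.003872; u=1/2·4.783784+3/2·2.130493+1/2·8.003872≈9.589567; next y=1/5·(-5.783784)+3/4·9.589567≈6.035419
n=6: y≈6.035419, sp=-1, e=sp−y≈-7.035419; I≈-4.904926, D=e−e_prev≈-11.819203; u=1/2·(-7.035419)+3/2·(-4.904926)+1/2·(-11.819203)≈-16.784699; next y=1/5·6.035419+3/4·(-16.784699)≈-11.381441
n=7: y≈-11.381441, sp=-1, e=sp−y≈10.381441; I≈5.476515, D=e−e_prev≈17.416859; u=1/2·10.381441+3/2·5.476515+1/2·17.416859≈22.113922; next y=1/5·(-11.381441)+3/4·22.113922≈14.309154
n=8: y≈14.309154, sp=-1, e=sp−y≈-15.309154; I≈-9.832639, D=e−e_prev≈-25.690594; u=1/2·(-15.309154)+3/2·(-9.832639)+1/2·(-25.690594)≈-35.248832; next y=1/5·14.309154+3/4·(-35.248832)≈-23.574793
n=9: y≈-23.574793, sp=-1, e=sp−y≈22.574793; I≈12.742155, D=e−e_prev≈37.883947; u=1/2·22.574793+3/2·12.742155+1/2·37.883947≈49.342602; next y=1/5·(-23.574793)+3/4·49.342602≈32.291993
n=10: y≈32.291993, sp=-1, e=sp−y≈-33.291993; I≈-20.549838, D=e−e_prev≈-55.866786; u=1/2·(-33.291993)+3/2·(-20.549838)+1/2·(-55.866786)≈-75.404147; next y=1/5·32.291993+3/4·(-75.404147)≈-50.094712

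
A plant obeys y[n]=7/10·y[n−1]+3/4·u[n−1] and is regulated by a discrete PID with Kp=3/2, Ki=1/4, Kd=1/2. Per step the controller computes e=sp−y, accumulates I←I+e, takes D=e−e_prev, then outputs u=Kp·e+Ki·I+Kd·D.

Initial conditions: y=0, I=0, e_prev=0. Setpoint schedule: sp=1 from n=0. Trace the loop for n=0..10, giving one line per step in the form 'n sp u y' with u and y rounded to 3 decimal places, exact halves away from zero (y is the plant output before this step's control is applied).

0 1 2.250 0.000
1 1 -1.797 1.688
2 1 3.046 -0.166
3 1 -2.842 2.168
4 1 4.293 -0.614
5 1 -4.353 2.790
6 1 6.130 -1.312
7 1 -6.573 3.679
8 1 8.828 -2.354
9 1 -9.837 4.973
10 1 12.790 -3.896

(exact arithmetic carried between steps; '≈' marks a value shown rounded to 6 d.p. or computed from one; I and e_prev carry over from the previous line; the table rounds u and y to 3 d.p., halves away from zero)
n=0: y=0, sp=1, e=sp−y=1; I=1, D=e−e_prev=1; u=3/2·1+1/4·1+1/2·1=2.25; next y=7/10·0+3/4·2.25=1.6875
n=1: y=1.6875, sp=1, e=sp−y=-0.6875; I=0.3125, D=e−e_prev=-1.6875; u=3/2·(-0.6875)+1/4·0.3125+1/2·(-1.6875)=-1.796875; next y=7/10·1.6875+3/4·(-1.796875)≈-0.166406
n=2: y≈-0.166406, sp=1, e=sp−y≈1.166406; I≈1.478906, D=e−e_prev≈1.853906; u=3/2·1.166406+1/4·1.478906+1/2·1.853906≈3.046289; next y=7/10·(-0.166406)+3/4·3.046289≈2.168232
n=3: y≈2.168232, sp=1, e=sp−y≈-1.168232; I≈0.310674, D=e−e_prev≈-2.334639; u=3/2·(-1.168232)+1/4·0.310674+1/2·(-2.334639)≈-2.842000; next y=7/10·2.168232+3/4·(-2.842000)≈-0.613737
n=4: y≈-0.613737, sp=1, e=sp−y≈1.613737; I≈1.924411, D=e−e_prev≈2.781969; u=3/2·1.613737+1/4·1.924411+1/2·2.781969≈4.292693; next y=7/10·(-0.613737)+3/4·4.292693≈2.789904
n=5: y≈2.789904, sp=1, e=sp−y≈-1.789904; I≈0.134507, D=e−e_prev≈-3.403641; u=3/2·(-1.789904)+1/4·0.134507+1/2·(-3.403641)≈-4.353049; next y=7/10·2.789904+3/4·(-4.353049)≈-1.311854
n=6: y≈-1.311854, sp=1, e=sp−y≈2.311854; I≈2.446361, D=e−e_prev≈4.101758; u=3/2·2.311854+1/4·2.446361+1/2·4.101758≈6.130251; next y=7/10·(-1.311854)+3/4·6.130251≈3.679390
n=7: y≈3.679390, sp=1, e=sp−y≈-2.679390; I≈-0.233029, D=e−e_prev≈-4.991244; u=3/2·(-2.679390)+1/4·(-0.233029)+1/2·(-4.991244)≈-6.572964; next y=7/10·3.679390+3/4·(-6.572964)≈-2.354150
n=8: y≈-2.354150, sp=1, e=sp−y≈3.354150; I≈3.121122, D=e−e_prev≈6.033540; u=3/2·3.354150+1/4·3.121122+1/2·6.033540≈8.828276; next y=7/10·(-2.354150)+3/4·8.828276≈4.973302
n=9: y≈4.973302, sp=1, e=sp−y≈-3.973302; I≈-0.852180, D=e−e_prev≈-7.327452; u=3/2·(-3.973302)+1/4·(-0.852180)+1/2·(-7.327452)≈-9.836724; next y=7/10·4.973302+3/4·(-9.836724)≈-3.896232
n=10: y≈-3.896232, sp=1, e=sp−y≈4.896232; I≈4.044051, D=e−e_prev≈8.869533; u=3/2·4.896232+1/4·4.044051+1/2·8.869533≈12.790127; next y=7/10·(-3.896232)+3/4·12.790127≈6.865233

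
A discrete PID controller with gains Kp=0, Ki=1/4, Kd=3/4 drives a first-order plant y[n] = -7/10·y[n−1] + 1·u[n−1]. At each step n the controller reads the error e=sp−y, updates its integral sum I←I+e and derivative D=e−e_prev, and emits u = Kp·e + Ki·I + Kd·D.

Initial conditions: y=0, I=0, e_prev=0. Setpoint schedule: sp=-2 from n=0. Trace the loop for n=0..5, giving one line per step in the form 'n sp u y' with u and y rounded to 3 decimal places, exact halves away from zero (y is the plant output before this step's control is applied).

(exact arithmetic carried between steps; '≈' marks a value shown rounded to 6 d.p. or computed from one; I and e_prev carry over from the previous line; the table rounds u and y to 3 d.p., halves away from zero)
n=0: y=0, sp=-2, e=sp−y=-2; I=-2, D=e−e_prev=-2; u=0·(-2)+1/4·(-2)+3/4·(-2)=-2; next y=-7/10·0+1·(-2)=-2
n=1: y=-2, sp=-2, e=sp−y=0; I=-2, D=e−e_prev=2; u=0·0+1/4·(-2)+3/4·2=1; next y=-7/10·(-2)+1·1=2.4
n=2: y=2.4, sp=-2, e=sp−y=-4.4; I=-6.4, D=e−e_prev=-4.4; u=0·(-4.4)+1/4·(-6.4)+3/4·(-4.4)=-4.9; next y=-7/10·2.4+1·(-4.9)=-6.58
n=3: y=-6.58, sp=-2, e=sp−y=4.58; I=-1.82, D=e−e_prev=8.98; u=0·4.58+1/4·(-1.82)+3/4·8.98=6.28; next y=-7/10·(-6.58)+1·6.28=10.886
n=4: y=10.886, sp=-2, e=sp−y=-12.886; I=-14.706, D=e−e_prev=-17.466; u=0·(-12.886)+1/4·(-14.706)+3/4·(-17.466)=-16.776; next y=-7/10·10.886+1·(-16.776)=-24.3962
n=5: y=-24.3962, sp=-2, e=sp−y=22.3962; I=7.6902, D=e−e_prev=35.2822; u=0·22.3962+1/4·7.6902+3/4·35.2822=28.3842; next y=-7/10·(-24.3962)+1·28.3842=45.46154

0 -2 -2.000 0.000
1 -2 1.000 -2.000
2 -2 -4.900 2.400
3 -2 6.280 -6.580
4 -2 -16.776 10.886
5 -2 28.384 -24.396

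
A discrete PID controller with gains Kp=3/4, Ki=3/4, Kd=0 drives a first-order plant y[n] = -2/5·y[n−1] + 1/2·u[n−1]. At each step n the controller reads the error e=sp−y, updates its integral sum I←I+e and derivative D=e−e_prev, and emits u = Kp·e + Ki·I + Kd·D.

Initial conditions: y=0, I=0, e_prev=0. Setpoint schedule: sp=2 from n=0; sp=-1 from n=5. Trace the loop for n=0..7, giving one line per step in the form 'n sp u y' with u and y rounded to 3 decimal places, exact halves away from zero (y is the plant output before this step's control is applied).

(exact arithmetic carried between steps; '≈' marks a value shown rounded to 6 d.p. or computed from one; I and e_prev carry over from the previous line; the table rounds u and y to 3 d.p., halves away from zero)
n=0: y=0, sp=2, e=sp−y=2; I=2, D=e−e_prev=2; u=3/4·2+3/4·2+0·2=3; next y=-2/5·0+1/2·3=1.5
n=1: y=1.5, sp=2, e=sp−y=0.5; I=2.5, D=e−e_prev=-1.5; u=3/4·0.5+3/4·2.5+0·(-1.5)=2.25; next y=-2/5·1.5+1/2·2.25=0.525
n=2: y=0.525, sp=2, e=sp−y=1.475; I=3.975, D=e−e_prev=0.975; u=3/4·1.475+3/4·3.975+0·0.975=4.0875; next y=-2/5·0.525+1/2·4.0875=1.83375
n=3: y=1.83375, sp=2, e=sp−y=0.16625; I=4.14125, D=e−e_prev=-1.30875; u=3/4·0.16625+3/4·4.14125+0·(-1.30875)=3.230625; next y=-2/5·1.83375+1/2·3.230625≈0.881813
n=4: y≈0.881813, sp=2, e=sp−y≈1.118188; I≈5.259438, D=e−e_prev≈0.951938; u=3/4·1.118188+3/4·5.259438+0·0.951938≈4.783219; next y=-2/5·0.881813+1/2·4.783219≈2.038884
n=5: y≈2.038884, sp=-1, e=sp−y≈-3.038884; I≈2.220553, D=e−e_prev≈-4.157072; u=3/4·(-3.038884)+3/4·2.220553+0·(-4.157072)≈-0.613748; next y=-2/5·2.038884+1/2·(-0.613748)≈-1.122428
n=6: y≈-1.122428, sp=-1, e=sp−y≈0.122428; I≈2.342981, D=e−e_prev≈3.161312; u=3/4·0.122428+3/4·2.342981+0·3.161312≈1.849057; next y=-2/5·(-1.122428)+1/2·1.849057≈1.373500
n=7: y≈1.373500, sp=-1, e=sp−y≈-2.373500; I≈-0.030518, D=e−e_prev≈-2.495928; u=3/4·(-2.373500)+3/4·(-0.030518)+0·(-2.495928)≈-1.803014; next y=-2/5·1.373500+1/2·(-1.803014)≈-1.450907

0 2 3.000 0.000
1 2 2.250 1.500
2 2 4.088 0.525
3 2 3.231 1.834
4 2 4.783 0.882
5 -1 -0.614 2.039
6 -1 1.849 -1.122
7 -1 -1.803 1.373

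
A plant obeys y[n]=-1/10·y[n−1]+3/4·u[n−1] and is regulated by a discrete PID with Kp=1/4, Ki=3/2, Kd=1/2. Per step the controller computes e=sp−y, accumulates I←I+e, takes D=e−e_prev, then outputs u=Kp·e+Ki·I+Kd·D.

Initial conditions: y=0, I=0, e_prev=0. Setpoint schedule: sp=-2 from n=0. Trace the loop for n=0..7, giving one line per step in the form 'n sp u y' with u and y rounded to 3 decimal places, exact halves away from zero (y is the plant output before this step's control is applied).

0 -2 -4.500 0.000
1 -2 1.094 -3.375
2 -2 -8.730 1.158
3 -2 6.397 -6.663
4 -2 -17.805 5.464
5 -2 20.633 -13.900
6 -2 -40.420 16.865
7 -2 56.614 -32.002

(exact arithmetic carried between steps; '≈' marks a value shown rounded to 6 d.p. or computed from one; I and e_prev carry over from the previous line; the table rounds u and y to 3 d.p., halves away from zero)
n=0: y=0, sp=-2, e=sp−y=-2; I=-2, D=e−e_prev=-2; u=1/4·(-2)+3/2·(-2)+1/2·(-2)=-4.5; next y=-1/10·0+3/4·(-4.5)=-3.375
n=1: y=-3.375, sp=-2, e=sp−y=1.375; I=-0.625, D=e−e_prev=3.375; u=1/4·1.375+3/2·(-0.625)+1/2·3.375=1.09375; next y=-1/10·(-3.375)+3/4·1.09375≈1.157813
n=2: y≈1.157813, sp=-2, e=sp−y≈-3.157813; I≈-3.782813, D=e−e_prev≈-4.532813; u=1/4·(-3.157813)+3/2·(-3.782813)+1/2·(-4.532813)≈-8.730078; next y=-1/10·1.157813+3/4·(-8.730078)≈-6.663340
n=3: y≈-6.663340, sp=-2, e=sp−y≈4.663340; I≈0.880527, D=e−e_prev≈7.821152; u=1/4·4.663340+3/2·0.880527+1/2·7.821152≈6.397202; next y=-1/10·(-6.663340)+3/4·6.397202≈5.464236
n=4: y≈5.464236, sp=-2, e=sp−y≈-7.464236; I≈-6.583708, D=e−e_prev≈-12.127575; u=1/4·(-7.464236)+3/2·(-6.583708)+1/2·(-12.127575)≈-17.805409; next y=-1/10·5.464236+3/4·(-17.805409)≈-13.900480
n=5: y≈-13.900480, sp=-2, e=sp−y≈11.900480; I≈5.316772, D=e−e_prev≈19.364716; u=1/4·11.900480+3/2·5.316772+1/2·19.364716≈20.632636; next y=-1/10·(-13.900480)+3/4·20.632636≈16.864525
n=6: y≈16.864525, sp=-2, e=sp−y≈-18.864525; I≈-13.547753, D=e−e_prev≈-30.765005; u=1/4·(-18.864525)+3/2·(-13.547753)+1/2·(-30.765005)≈-40.420264; next y=-1/10·16.864525+3/4·(-40.420264)≈-32.001650
n=7: y≈-32.001650, sp=-2, e=sp−y≈30.001650; I≈16.453897, D=e−e_prev≈48.866175; u=1/4·30.001650+3/2·16.453897+1/2·48.866175≈56.614346; next y=-1/10·(-32.001650)+3/4·56.614346≈45.660924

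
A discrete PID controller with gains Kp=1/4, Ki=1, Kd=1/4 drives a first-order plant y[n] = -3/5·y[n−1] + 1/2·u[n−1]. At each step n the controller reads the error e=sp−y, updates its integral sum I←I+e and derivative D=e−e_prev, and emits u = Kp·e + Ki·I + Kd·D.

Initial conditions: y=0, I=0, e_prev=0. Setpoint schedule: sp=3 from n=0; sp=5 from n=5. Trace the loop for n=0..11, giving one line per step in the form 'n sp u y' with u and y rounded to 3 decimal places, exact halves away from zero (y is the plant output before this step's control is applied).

(exact arithmetic carried between steps; '≈' marks a value shown rounded to 6 d.p. or computed from one; I and e_prev carry over from the previous line; the table rounds u and y to 3 d.p., halves away from zero)
n=0: y=0, sp=3, e=sp−y=3; I=3, D=e−e_prev=3; u=1/4·3+1·3+1/4·3=4.5; next y=-3/5·0+1/2·4.5=2.25
n=1: y=2.25, sp=3, e=sp−y=0.75; I=3.75, D=e−e_prev=-2.25; u=1/4·0.75+1·3.75+1/4·(-2.25)=3.375; next y=-3/5·2.25+1/2·3.375=0.3375
n=2: y=0.3375, sp=3, e=sp−y=2.6625; I=6.4125, D=e−e_prev=1.9125; u=1/4·2.6625+1·6.4125+1/4·1.9125=7.55625; next y=-3/5·0.3375+1/2·7.55625=3.575625
n=3: y=3.575625, sp=3, e=sp−y=-0.575625; I=5.836875, D=e−e_prev=-3.238125; u=1/4·(-0.575625)+1·5.836875+1/4·(-3.238125)≈4.883438; next y=-3/5·3.575625+1/2·4.883438≈0.296344
n=4: y≈0.296344, sp=3, e=sp−y≈2.703656; I≈8.540531, D=e−e_prev≈3.279281; u=1/4·2.703656+1·8.540531+1/4·3.279281≈10.036266; next y=-3/5·0.296344+1/2·10.036266≈4.840327
n=5: y≈4.840327, sp=5, e=sp−y≈0.159673; I≈8.700205, D=e−e_prev≈-2.543983; u=1/4·0.159673+1·8.700205+1/4·(-2.543983)≈8.104127; next y=-3/5·4.840327+1/2·8.104127≈1.147868
n=6: y≈1.147868, sp=5, e=sp−y≈3.852132; I≈12.552337, D=e−e_prev≈3.692459; u=1/4·3.852132+1·12.552337+1/4·3.692459≈14.438485; next y=-3/5·1.147868+1/2·14.438485≈6.530522
n=7: y≈6.530522, sp=5, e=sp−y≈-1.530522; I≈11.021815, D=e−e_prev≈-5.382654; u=1/4·(-1.530522)+1·11.021815+1/4·(-5.382654)≈9.293521; next y=-3/5·6.530522+1/2·9.293521≈0.728448
n=8: y≈0.728448, sp=5, e=sp−y≈4.271552; I≈15.293368, D=e−e_prev≈5.802074; u=1/4·4.271552+1·15.293368+1/4·5.802074≈17.811774; next y=-3/5·0.728448+1/2·17.811774≈8.468819
n=9: y≈8.468819, sp=5, e=sp−y≈-3.468819; I≈11.824549, D=e−e_prev≈-7.740371; u=1/4·(-3.468819)+1·11.824549+1/4·(-7.740371)≈9.022252; next y=-3/5·8.468819+1/2·9.022252≈-0.570165
n=10: y≈-0.570165, sp=5, e=sp−y≈5.570165; I≈17.394714, D=e−e_prev≈9.038984; u=1/4·5.570165+1·17.394714+1/4·9.038984≈21.047002; next y=-3/5·(-0.570165)+1/2·21.047002≈10.865600
n=11: y≈10.865600, sp=5, e=sp−y≈-5.865600; I≈11.529114, D=e−e_prev≈-11.435765; u=1/4·(-5.865600)+1·11.529114+1/4·(-11.435765)≈7.203773; next y=-3/5·10.865600+1/2·7.203773≈-2.917473

0 3 4.500 0.000
1 3 3.375 2.250
2 3 7.556 0.338
3 3 4.883 3.576
4 3 10.036 0.296
5 5 8.104 4.840
6 5 14.438 1.148
7 5 9.294 6.531
8 5 17.812 0.728
9 5 9.022 8.469
10 5 21.047 -0.570
11 5 7.204 10.866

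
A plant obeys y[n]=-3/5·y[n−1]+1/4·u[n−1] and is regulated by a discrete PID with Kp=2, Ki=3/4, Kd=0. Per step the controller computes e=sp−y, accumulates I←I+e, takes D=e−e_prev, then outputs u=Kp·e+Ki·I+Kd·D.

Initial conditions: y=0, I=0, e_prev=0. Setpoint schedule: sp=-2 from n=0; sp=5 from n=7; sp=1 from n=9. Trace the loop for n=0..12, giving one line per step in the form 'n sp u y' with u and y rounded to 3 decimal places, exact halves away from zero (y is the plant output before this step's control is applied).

0 -2 -5.500 0.000
1 -2 -3.219 -1.375
2 -2 -7.525 0.020
3 -2 -3.777 -1.893
4 -2 -9.591 0.192
5 -2 -3.798 -2.513
6 -2 -11.858 0.558
7 5 16.082 -3.300
8 5 -3.268 6.000
9 1 13.630 -4.417
10 1 -11.113 6.058
11 1 19.388 -6.413
12 1 -16.598 8.695

(exact arithmetic carried between steps; '≈' marks a value shown rounded to 6 d.p. or computed from one; I and e_prev carry over from the previous line; the table rounds u and y to 3 d.p., halves away from zero)
n=0: y=0, sp=-2, e=sp−y=-2; I=-2, D=e−e_prev=-2; u=2·(-2)+3/4·(-2)+0·(-2)=-5.5; next y=-3/5·0+1/4·(-5.5)=-1.375
n=1: y=-1.375, sp=-2, e=sp−y=-0.625; I=-2.625, D=e−e_prev=1.375; u=2·(-0.625)+3/4·(-2.625)+0·1.375=-3.21875; next y=-3/5·(-1.375)+1/4·(-3.21875)≈0.020313
n=2: y≈0.020313, sp=-2, e=sp−y≈-2.020313; I≈-4.645313, D=e−e_prev≈-1.395313; u=2·(-2.020313)+3/4·(-4.645313)+0·(-1.395313)≈-7.524609; next y=-3/5·0.020313+1/4·(-7.524609)≈-1.893340
n=3: y≈-1.893340, sp=-2, e=sp−y≈-0.106660; I≈-4.751973, D=e−e_prev≈1.913652; u=2·(-0.106660)+3/4·(-4.751973)+0·1.913652≈-3.777300; next y=-3/5·(-1.893340)+1/4·(-3.777300)≈0.191679
n=4: y≈0.191679, sp=-2, e=sp−y≈-2.191679; I≈-6.943652, D=e−e_prev≈-2.085019; u=2·(-2.191679)+3/4·(-6.943652)+0·(-2.085019)≈-9.591097; next y=-3/5·0.191679+1/4·(-9.591097)≈-2.512782
n=5: y≈-2.512782, sp=-2, e=sp−y≈0.512782; I≈-6.430870, D=e−e_prev≈2.704460; u=2·0.512782+3/4·(-6.430870)+0·2.704460≈-3.797590; next y=-3/5·(-2.512782)+1/4·(-3.797590)≈0.558272
n=6: y≈0.558272, sp=-2, e=sp−y≈-2.558272; I≈-8.989142, D=e−e_prev≈-3.071053; u=2·(-2.558272)+3/4·(-8.989142)+0·(-3.071053)≈-11.858399; next y=-3/5·0.558272+1/4·(-11.858399)≈-3.299563
n=7: y≈-3.299563, sp=5, e=sp−y≈8.299563; I≈-0.689579, D=e−e_prev≈10.857834; u=2·8.299563+3/4·(-0.689579)+0·10.857834≈16.081941; next y=-3/5·(-3.299563)+1/4·16.081941≈6.000223
n=8: y≈6.000223, sp=5, e=sp−y≈-1.000223; I≈-1.689802, D=e−e_prev≈-9.299786; u=2·(-1.000223)+3/4·(-1.689802)+0·(-9.299786)≈-3.267797; next y=-3/5·6.000223+1/4·(-3.267797)≈-4.417083
n=9: y≈-4.417083, sp=1, e=sp−y≈5.417083; I≈3.727281, D=e−e_prev≈6.417306; u=2·5.417083+3/4·3.727281+0·6.417306≈13.629627; next y=-3/5·(-4.417083)+1/4·13.629627≈6.057657
n=10: y≈6.057657, sp=1, e=sp−y≈-5.057657; I≈-1.330375, D=e−e_prev≈-10.474740; u=2·(-5.057657)+3/4·(-1.330375)+0·(-10.474740)≈-11.113095; next y=-3/5·6.057657+1/4·(-11.113095)≈-6.412868
n=11: y≈-6.412868, sp=1, e=sp−y≈7.412868; I≈6.082492, D=e−e_prev≈12.470524; u=2·7.412868+3/4·6.082492+0·12.470524≈19.387605; next y=-3/5·(-6.412868)+1/4·19.387605≈8.694622
n=12: y≈8.694622, sp=1, e=sp−y≈-7.694622; I≈-1.612129, D=e−e_prev≈-15.107490; u=2·(-7.694622)+3/4·(-1.612129)+0·(-15.107490)≈-16.598341; next y=-3/5·8.694622+1/4·(-16.598341)≈-9.366358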